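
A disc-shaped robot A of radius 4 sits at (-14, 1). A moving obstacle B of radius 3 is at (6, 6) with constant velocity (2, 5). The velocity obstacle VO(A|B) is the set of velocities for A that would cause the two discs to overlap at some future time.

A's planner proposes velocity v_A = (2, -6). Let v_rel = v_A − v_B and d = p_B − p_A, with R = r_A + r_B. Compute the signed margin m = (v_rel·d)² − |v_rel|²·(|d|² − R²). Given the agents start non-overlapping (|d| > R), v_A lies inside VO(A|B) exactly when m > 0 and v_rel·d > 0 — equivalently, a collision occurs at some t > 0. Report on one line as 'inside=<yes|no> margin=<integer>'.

d = (20, 5),  |d|² = 425;  R = 4+3 = 7,  c = 425−7² = 376
v_rel = (0, -11),  |v_rel|² = 121;  v_rel·d = (0)·(20) + (-11)·(5) = -55
121·t² + 110·t + 376 = 0  ⇒  m = (-55)² − 121·376 = -42471
m = -42471 < 0,  v_rel·d = -55 < 0  ⇒  outside

inside=no margin=-42471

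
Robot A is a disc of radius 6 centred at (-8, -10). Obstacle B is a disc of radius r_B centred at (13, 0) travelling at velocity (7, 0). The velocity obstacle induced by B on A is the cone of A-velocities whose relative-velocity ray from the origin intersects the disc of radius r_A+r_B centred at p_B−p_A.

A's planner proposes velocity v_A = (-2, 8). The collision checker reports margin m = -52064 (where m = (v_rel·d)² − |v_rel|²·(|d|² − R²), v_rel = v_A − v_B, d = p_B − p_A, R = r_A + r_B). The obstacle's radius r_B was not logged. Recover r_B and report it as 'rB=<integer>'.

m = -52064
d = (21, 10);  v_rel = (-9, 8),  |v_rel|² = 145
v_rel×d = (-9)·(10) − (8)·(21) = -258
since m = R²·145 − (-258)²:  R² = (66564 + -52064) / 145 = 100
R = √100 = 10  ⇒  r_B = 10 − 6 = 4

rB=4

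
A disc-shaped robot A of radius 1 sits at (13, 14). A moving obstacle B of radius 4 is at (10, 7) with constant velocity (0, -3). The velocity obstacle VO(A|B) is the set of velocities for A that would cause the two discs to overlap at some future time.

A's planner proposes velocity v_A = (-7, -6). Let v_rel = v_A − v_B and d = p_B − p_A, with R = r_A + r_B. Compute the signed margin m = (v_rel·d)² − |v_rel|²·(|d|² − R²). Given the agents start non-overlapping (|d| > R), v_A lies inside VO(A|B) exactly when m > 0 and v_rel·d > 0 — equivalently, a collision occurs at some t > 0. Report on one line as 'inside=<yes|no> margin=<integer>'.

d = (-3, -7),  |d|² = 58;  R = 1+4 = 5,  c = 58−5² = 33
v_rel = (-7, -3),  |v_rel|² = 58;  v_rel·d = (-7)·(-3) + (-3)·(-7) = 42
58·t² − 84·t + 33 = 0  ⇒  m = 42² − 58·33 = -150
m = -150 < 0,  v_rel·d = 42 > 0  ⇒  outside

inside=no margin=-150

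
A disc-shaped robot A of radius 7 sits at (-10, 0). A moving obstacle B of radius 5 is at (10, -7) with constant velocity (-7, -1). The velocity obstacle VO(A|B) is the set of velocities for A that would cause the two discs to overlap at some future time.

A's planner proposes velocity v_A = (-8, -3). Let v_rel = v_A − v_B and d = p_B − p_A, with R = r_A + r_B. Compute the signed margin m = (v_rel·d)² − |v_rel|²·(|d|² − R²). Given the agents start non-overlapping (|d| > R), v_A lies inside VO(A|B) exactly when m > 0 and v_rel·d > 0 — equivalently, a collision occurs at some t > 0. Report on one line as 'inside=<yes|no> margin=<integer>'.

d = (20, -7),  |d|² = 449;  R = 7+5 = 12,  c = 449−12² = 305
v_rel = (-1, -2),  |v_rel|² = 5;  v_rel·d = (-1)·(20) + (-2)·(-7) = -6
5·t² + 12·t + 305 = 0  ⇒  m = (-6)² − 5·305 = -1489
m = -1489 < 0,  v_rel·d = -6 < 0  ⇒  outside

inside=no margin=-1489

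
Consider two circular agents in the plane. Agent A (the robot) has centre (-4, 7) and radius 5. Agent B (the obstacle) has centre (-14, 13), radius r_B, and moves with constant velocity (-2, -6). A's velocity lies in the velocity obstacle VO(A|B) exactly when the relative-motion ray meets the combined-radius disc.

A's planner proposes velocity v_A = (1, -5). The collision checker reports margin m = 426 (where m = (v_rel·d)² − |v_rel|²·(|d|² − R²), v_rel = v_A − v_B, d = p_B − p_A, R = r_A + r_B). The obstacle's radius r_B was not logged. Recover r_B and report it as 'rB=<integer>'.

m = 426
d = (-10, 6);  v_rel = (3, 1),  |v_rel|² = 10
v_rel×d = (3)·(6) − (1)·(-10) = 28
since m = R²·10 − 28²:  R² = (784 + 426) / 10 = 121
R = √121 = 11  ⇒  r_B = 11 − 5 = 6

rB=6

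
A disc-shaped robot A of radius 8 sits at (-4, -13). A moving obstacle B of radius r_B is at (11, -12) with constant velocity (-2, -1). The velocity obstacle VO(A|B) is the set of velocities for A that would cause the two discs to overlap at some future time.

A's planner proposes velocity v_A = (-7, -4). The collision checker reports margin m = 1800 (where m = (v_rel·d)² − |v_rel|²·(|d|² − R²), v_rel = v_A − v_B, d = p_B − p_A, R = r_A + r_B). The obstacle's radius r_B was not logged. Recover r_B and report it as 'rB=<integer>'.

m = 1800
d = (15, 1);  v_rel = (-5, -3),  |v_rel|² = 34
v_rel×d = (-5)·(1) − (-3)·(15) = 40
since m = R²·34 − 40²:  R² = (1600 + 1800) / 34 = 100
R = √100 = 10  ⇒  r_B = 10 − 8 = 2

rB=2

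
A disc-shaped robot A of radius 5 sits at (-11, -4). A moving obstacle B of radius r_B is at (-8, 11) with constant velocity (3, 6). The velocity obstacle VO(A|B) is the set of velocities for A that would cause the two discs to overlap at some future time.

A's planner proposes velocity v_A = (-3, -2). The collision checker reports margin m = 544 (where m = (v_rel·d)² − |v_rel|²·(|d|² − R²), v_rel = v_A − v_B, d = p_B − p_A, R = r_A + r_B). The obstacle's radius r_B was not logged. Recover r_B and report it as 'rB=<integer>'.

m = 544
d = (3, 15);  v_rel = (-6, -8),  |v_rel|² = 100
v_rel×d = (-6)·(15) − (-8)·(3) = -66
since m = R²·100 − (-66)²:  R² = (4356 + 544) / 100 = 49
R = √49 = 7  ⇒  r_B = 7 − 5 = 2

rB=2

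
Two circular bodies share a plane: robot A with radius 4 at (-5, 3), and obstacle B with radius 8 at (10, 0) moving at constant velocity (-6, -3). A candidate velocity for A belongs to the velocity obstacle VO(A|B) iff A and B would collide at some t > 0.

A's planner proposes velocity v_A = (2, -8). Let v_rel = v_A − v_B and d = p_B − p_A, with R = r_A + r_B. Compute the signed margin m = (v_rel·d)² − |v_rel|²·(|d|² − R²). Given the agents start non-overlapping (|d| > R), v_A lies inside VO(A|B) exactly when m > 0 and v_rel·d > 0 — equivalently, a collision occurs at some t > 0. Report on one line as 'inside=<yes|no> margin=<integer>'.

d = (15, -3),  |d|² = 234;  R = 4+8 = 12,  c = 234−12² = 90
v_rel = (8, -5),  |v_rel|² = 89;  v_rel·d = (8)·(15) + (-5)·(-3) = 135
89·t² − 270·t + 90 = 0  ⇒  m = 135² − 89·90 = 10215
m = 10215 > 0,  v_rel·d = 135 > 0  ⇒  inside

inside=yes margin=10215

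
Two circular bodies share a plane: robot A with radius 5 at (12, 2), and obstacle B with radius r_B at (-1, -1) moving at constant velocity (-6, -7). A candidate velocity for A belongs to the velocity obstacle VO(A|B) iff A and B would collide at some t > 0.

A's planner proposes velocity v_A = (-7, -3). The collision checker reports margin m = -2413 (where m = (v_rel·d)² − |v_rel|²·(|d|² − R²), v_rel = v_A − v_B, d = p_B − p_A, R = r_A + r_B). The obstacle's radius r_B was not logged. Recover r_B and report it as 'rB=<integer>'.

m = -2413
d = (-13, -3);  v_rel = (-1, 4),  |v_rel|² = 17
v_rel×d = (-1)·(-3) − (4)·(-13) = 55
since m = R²·17 − 55²:  R² = (3025 + -2413) / 17 = 36
R = √36 = 6  ⇒  r_B = 6 − 5 = 1

rB=1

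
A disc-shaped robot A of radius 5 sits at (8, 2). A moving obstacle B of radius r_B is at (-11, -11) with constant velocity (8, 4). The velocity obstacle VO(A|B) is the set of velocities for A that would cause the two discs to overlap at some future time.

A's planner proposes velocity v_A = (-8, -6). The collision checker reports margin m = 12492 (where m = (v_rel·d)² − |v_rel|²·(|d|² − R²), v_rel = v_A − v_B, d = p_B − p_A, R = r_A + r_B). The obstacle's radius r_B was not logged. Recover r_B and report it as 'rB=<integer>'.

m = 12492
d = (-19, -13);  v_rel = (-16, -10),  |v_rel|² = 356
v_rel×d = (-16)·(-13) − (-10)·(-19) = 18
since m = R²·356 − 18²:  R² = (324 + 12492) / 356 = 36
R = √36 = 6  ⇒  r_B = 6 − 5 = 1

rB=1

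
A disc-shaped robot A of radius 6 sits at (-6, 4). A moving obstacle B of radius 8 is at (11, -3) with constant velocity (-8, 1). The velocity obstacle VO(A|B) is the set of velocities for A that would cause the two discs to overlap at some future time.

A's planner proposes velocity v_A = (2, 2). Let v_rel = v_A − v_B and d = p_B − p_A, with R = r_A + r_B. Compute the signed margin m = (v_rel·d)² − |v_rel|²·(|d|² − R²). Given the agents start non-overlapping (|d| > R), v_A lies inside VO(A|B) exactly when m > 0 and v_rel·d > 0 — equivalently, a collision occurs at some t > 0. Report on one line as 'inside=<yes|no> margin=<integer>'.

d = (17, -7),  |d|² = 338;  R = 6+8 = 14,  c = 338−14² = 142
v_rel = (10, 1),  |v_rel|² = 101;  v_rel·d = (10)·(17) + (1)·(-7) = 163
101·t² − 326·t + 142 = 0  ⇒  m = 163² − 101·142 = 12227
m = 12227 > 0,  v_rel·d = 163 > 0  ⇒  inside

inside=yes margin=12227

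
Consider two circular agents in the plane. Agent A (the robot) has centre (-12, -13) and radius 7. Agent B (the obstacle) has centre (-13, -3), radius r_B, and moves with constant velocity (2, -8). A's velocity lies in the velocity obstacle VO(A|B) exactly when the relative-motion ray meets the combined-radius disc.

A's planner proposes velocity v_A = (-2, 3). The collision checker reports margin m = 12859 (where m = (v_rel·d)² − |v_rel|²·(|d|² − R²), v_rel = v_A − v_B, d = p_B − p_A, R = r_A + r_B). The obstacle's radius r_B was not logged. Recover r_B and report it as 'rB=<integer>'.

m = 12859
d = (-1, 10);  v_rel = (-4, 11),  |v_rel|² = 137
v_rel×d = (-4)·(10) − (11)·(-1) = -29
since m = R²·137 − (-29)²:  R² = (841 + 12859) / 137 = 100
R = √100 = 10  ⇒  r_B = 10 − 7 = 3

rB=3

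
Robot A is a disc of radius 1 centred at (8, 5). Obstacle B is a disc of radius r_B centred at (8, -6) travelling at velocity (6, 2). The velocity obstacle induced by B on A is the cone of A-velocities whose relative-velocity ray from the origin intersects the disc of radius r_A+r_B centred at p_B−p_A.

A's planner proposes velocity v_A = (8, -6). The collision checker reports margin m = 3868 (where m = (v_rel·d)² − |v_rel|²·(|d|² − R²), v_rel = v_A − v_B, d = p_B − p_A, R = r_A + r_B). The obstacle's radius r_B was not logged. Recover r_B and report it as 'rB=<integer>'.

m = 3868
d = (0, -11);  v_rel = (2, -8),  |v_rel|² = 68
v_rel×d = (2)·(-11) − (-8)·(0) = -22
since m = R²·68 − (-22)²:  R² = (484 + 3868) / 68 = 64
R = √64 = 8  ⇒  r_B = 8 − 1 = 7

rB=7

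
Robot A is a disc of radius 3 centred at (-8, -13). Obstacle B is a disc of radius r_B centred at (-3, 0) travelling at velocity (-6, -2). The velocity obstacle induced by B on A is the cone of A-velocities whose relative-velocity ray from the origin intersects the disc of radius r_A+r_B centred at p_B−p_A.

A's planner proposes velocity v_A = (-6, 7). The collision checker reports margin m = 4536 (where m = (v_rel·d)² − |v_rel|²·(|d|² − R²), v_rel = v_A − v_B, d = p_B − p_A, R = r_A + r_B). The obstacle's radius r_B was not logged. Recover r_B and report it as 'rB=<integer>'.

m = 4536
d = (5, 13);  v_rel = (0, 9),  |v_rel|² = 81
v_rel×d = (0)·(13) − (9)·(5) = -45
since m = R²·81 − (-45)²:  R² = (2025 + 4536) / 81 = 81
R = √81 = 9  ⇒  r_B = 9 − 3 = 6

rB=6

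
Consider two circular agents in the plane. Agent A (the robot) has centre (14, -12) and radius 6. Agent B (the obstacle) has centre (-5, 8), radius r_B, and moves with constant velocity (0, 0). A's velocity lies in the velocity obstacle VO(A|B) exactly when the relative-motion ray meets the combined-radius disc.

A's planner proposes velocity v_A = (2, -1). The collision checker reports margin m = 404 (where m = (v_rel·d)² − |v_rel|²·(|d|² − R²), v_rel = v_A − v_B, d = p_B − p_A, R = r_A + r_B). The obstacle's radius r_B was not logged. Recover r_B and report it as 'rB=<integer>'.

m = 404
d = (-19, 20);  v_rel = (2, -1),  |v_rel|² = 5
v_rel×d = (2)·(20) − (-1)·(-19) = 21
since m = R²·5 − 21²:  R² = (441 + 404) / 5 = 169
R = √169 = 13  ⇒  r_B = 13 − 6 = 7

rB=7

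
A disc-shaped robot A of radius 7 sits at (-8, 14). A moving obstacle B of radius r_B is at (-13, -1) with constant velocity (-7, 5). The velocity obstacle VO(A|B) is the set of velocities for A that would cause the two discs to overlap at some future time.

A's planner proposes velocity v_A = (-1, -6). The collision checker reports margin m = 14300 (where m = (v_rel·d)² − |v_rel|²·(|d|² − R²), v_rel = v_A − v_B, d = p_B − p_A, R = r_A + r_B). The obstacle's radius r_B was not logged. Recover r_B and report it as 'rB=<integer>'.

m = 14300
d = (-5, -15);  v_rel = (6, -11),  |v_rel|² = 157
v_rel×d = (6)·(-15) − (-11)·(-5) = -145
since m = R²·157 − (-145)²:  R² = (21025 + 14300) / 157 = 225
R = √225 = 15  ⇒  r_B = 15 − 7 = 8

rB=8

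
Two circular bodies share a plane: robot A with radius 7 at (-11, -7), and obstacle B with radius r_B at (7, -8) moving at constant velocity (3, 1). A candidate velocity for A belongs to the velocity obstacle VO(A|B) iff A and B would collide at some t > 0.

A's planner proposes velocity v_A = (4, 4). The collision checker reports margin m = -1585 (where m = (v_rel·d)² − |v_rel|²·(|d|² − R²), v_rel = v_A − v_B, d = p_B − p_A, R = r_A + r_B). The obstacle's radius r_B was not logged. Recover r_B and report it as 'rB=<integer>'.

m = -1585
d = (18, -1);  v_rel = (1, 3),  |v_rel|² = 10
v_rel×d = (1)·(-1) − (3)·(18) = -55
since m = R²·10 − (-55)²:  R² = (3025 + -1585) / 10 = 144
R = √144 = 12  ⇒  r_B = 12 − 7 = 5

rB=5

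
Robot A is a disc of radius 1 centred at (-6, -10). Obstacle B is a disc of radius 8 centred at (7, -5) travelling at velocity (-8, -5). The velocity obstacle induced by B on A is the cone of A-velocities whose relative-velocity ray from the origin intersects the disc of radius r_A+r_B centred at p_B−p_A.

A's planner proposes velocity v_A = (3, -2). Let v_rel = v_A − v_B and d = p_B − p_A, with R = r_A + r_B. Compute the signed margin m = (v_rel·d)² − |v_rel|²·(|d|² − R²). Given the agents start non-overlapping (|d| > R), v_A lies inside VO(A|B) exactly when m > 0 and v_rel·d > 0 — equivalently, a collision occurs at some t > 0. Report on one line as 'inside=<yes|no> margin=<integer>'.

d = (13, 5),  |d|² = 194;  R = 1+8 = 9,  c = 194−9² = 113
v_rel = (11, 3),  |v_rel|² = 130;  v_rel·d = (11)·(13) + (3)·(5) = 158
130·t² − 316·t + 113 = 0  ⇒  m = 158² − 130·113 = 10274
m = 10274 > 0,  v_rel·d = 158 > 0  ⇒  inside

inside=yes margin=10274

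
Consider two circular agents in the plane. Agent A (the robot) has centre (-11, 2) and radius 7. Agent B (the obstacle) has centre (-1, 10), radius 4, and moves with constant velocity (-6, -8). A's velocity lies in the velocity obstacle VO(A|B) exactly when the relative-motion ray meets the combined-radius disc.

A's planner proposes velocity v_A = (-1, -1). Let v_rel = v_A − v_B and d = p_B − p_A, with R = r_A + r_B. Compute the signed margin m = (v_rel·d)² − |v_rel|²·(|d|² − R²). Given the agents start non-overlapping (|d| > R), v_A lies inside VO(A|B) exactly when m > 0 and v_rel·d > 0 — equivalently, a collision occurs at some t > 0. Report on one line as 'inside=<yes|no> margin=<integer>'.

d = (10, 8),  |d|² = 164;  R = 7+4 = 11,  c = 164−11² = 43
v_rel = (5, 7),  |v_rel|² = 74;  v_rel·d = (5)·(10) + (7)·(8) = 106
74·t² − 212·t + 43 = 0  ⇒  m = 106² − 74·43 = 8054
m = 8054 > 0,  v_rel·d = 106 > 0  ⇒  inside

inside=yes margin=8054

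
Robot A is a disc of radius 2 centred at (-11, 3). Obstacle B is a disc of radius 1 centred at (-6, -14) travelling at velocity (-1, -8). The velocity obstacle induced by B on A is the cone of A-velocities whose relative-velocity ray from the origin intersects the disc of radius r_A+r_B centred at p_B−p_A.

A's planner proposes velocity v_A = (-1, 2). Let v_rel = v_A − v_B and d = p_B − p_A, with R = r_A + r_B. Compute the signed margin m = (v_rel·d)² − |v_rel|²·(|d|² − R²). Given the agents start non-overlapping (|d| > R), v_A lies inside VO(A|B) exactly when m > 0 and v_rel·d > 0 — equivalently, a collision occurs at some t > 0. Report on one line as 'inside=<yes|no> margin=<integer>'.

d = (5, -17),  |d|² = 314;  R = 2+1 = 3,  c = 314−3² = 305
v_rel = (0, 10),  |v_rel|² = 100;  v_rel·d = (0)·(5) + (10)·(-17) = -170
100·t² + 340·t + 305 = 0  ⇒  m = (-170)² − 100·305 = -1600
m = -1600 < 0,  v_rel·d = -170 < 0  ⇒  outside

inside=no margin=-1600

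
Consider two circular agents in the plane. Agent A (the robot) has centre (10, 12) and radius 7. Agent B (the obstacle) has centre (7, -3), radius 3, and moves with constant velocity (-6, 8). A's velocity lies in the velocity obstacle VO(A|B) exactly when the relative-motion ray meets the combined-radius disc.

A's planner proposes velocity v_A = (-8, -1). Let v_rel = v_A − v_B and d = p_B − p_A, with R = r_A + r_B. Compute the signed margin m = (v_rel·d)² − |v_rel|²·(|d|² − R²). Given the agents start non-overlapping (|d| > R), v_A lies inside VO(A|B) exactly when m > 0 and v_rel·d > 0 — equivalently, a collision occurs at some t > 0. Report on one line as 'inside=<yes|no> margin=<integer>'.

d = (-3, -15),  |d|² = 234;  R = 7+3 = 10,  c = 234−10² = 134
v_rel = (-2, -9),  |v_rel|² = 85;  v_rel·d = (-2)·(-3) + (-9)·(-15) = 141
85·t² − 282·t + 134 = 0  ⇒  m = 141² − 85·134 = 8491
m = 8491 > 0,  v_rel·d = 141 > 0  ⇒  inside

inside=yes margin=8491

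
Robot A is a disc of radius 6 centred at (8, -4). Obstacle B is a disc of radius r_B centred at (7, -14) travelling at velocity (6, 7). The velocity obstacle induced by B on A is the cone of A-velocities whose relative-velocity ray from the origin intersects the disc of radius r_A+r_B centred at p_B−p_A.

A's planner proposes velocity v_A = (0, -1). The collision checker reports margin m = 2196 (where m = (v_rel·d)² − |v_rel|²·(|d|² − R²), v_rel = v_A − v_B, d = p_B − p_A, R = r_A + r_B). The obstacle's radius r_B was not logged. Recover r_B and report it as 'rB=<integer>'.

m = 2196
d = (-1, -10);  v_rel = (-6, -8),  |v_rel|² = 100
v_rel×d = (-6)·(-10) − (-8)·(-1) = 52
since m = R²·100 − 52²:  R² = (2704 + 2196) / 100 = 49
R = √49 = 7  ⇒  r_B = 7 − 6 = 1

rB=1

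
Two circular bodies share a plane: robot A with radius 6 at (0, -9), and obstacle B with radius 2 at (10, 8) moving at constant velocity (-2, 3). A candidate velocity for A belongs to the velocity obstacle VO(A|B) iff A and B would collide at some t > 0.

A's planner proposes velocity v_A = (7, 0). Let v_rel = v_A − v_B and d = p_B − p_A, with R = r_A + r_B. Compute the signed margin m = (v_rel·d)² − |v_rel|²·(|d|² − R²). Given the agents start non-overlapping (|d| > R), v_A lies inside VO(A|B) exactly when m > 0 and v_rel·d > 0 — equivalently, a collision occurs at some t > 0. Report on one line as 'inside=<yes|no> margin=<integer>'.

d = (10, 17),  |d|² = 389;  R = 6+2 = 8,  c = 389−8² = 325
v_rel = (9, -3),  |v_rel|² = 90;  v_rel·d = (9)·(10) + (-3)·(17) = 39
90·t² − 78·t + 325 = 0  ⇒  m = 39² − 90·325 = -27729
m = -27729 < 0,  v_rel·d = 39 > 0  ⇒  outside

inside=no margin=-27729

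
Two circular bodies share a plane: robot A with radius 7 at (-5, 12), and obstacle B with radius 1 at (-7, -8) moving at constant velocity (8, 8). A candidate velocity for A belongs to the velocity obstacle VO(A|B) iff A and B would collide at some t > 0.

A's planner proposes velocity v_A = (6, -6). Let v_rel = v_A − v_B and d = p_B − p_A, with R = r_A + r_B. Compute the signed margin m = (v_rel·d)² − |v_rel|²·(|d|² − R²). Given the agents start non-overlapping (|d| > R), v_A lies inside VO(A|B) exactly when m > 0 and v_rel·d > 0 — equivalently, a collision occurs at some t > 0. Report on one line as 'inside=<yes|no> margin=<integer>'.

d = (-2, -20),  |d|² = 404;  R = 7+1 = 8,  c = 404−8² = 340
v_rel = (-2, -14),  |v_rel|² = 200;  v_rel·d = (-2)·(-2) + (-14)·(-20) = 284
200·t² − 568·t + 340 = 0  ⇒  m = 284² − 200·340 = 12656
m = 12656 > 0,  v_rel·d = 284 > 0  ⇒  inside

inside=yes margin=12656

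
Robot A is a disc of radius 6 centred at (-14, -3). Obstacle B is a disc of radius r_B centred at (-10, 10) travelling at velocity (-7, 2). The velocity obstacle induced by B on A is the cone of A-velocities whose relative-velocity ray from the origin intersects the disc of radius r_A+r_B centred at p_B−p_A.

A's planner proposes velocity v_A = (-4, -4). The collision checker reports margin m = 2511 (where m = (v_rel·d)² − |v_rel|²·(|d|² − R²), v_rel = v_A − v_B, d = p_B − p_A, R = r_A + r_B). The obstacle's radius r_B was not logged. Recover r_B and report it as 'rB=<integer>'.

m = 2511
d = (4, 13);  v_rel = (3, -6),  |v_rel|² = 45
v_rel×d = (3)·(13) − (-6)·(4) = 63
since m = R²·45 − 63²:  R² = (3969 + 2511) / 45 = 144
R = √144 = 12  ⇒  r_B = 12 − 6 = 6

rB=6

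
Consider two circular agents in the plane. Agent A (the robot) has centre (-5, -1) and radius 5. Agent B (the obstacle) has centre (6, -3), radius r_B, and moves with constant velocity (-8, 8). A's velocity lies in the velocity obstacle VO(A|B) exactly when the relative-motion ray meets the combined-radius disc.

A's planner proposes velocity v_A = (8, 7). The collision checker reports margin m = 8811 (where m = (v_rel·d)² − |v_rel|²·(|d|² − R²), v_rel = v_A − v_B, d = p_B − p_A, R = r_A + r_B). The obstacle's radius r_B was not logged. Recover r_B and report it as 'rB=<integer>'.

m = 8811
d = (11, -2);  v_rel = (16, -1),  |v_rel|² = 257
v_rel×d = (16)·(-2) − (-1)·(11) = -21
since m = R²·257 − (-21)²:  R² = (441 + 8811) / 257 = 36
R = √36 = 6  ⇒  r_B = 6 − 5 = 1

rB=1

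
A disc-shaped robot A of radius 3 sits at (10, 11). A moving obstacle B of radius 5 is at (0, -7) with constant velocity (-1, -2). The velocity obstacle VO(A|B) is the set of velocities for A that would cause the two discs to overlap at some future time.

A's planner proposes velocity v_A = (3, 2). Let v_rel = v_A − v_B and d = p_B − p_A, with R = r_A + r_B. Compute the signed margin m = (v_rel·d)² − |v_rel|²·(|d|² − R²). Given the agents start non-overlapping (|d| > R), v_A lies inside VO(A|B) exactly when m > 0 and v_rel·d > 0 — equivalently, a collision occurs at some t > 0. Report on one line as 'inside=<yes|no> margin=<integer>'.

d = (-10, -18),  |d|² = 424;  R = 3+5 = 8,  c = 424−8² = 360
v_rel = (4, 4),  |v_rel|² = 32;  v_rel·d = (4)·(-10) + (4)·(-18) = -112
32·t² + 224·t + 360 = 0  ⇒  m = (-112)² − 32·360 = 1024
m = 1024 > 0,  v_rel·d = -112 < 0  ⇒  outside

inside=no margin=1024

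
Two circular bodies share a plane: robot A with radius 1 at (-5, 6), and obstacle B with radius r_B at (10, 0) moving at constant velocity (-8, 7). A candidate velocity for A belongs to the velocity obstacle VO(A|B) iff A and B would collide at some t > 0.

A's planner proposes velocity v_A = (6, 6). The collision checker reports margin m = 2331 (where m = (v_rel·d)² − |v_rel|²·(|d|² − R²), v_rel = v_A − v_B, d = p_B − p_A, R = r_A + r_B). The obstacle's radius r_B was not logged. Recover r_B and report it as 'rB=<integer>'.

m = 2331
d = (15, -6);  v_rel = (14, -1),  |v_rel|² = 197
v_rel×d = (14)·(-6) − (-1)·(15) = -69
since m = R²·197 − (-69)²:  R² = (4761 + 2331) / 197 = 36
R = √36 = 6  ⇒  r_B = 6 − 1 = 5

rB=5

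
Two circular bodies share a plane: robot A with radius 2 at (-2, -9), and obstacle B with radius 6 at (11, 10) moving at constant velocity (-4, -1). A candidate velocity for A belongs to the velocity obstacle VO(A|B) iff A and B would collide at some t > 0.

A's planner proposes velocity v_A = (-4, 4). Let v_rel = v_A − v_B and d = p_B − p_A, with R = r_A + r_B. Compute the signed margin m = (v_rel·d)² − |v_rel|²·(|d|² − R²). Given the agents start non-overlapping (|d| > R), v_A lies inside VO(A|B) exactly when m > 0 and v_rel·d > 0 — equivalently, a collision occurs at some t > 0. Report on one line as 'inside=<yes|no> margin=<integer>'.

d = (13, 19),  |d|² = 530;  R = 2+6 = 8,  c = 530−8² = 466
v_rel = (0, 5),  |v_rel|² = 25;  v_rel·d = (0)·(13) + (5)·(19) = 95
25·t² − 190·t + 466 = 0  ⇒  m = 95² − 25·466 = -2625
m = -2625 < 0,  v_rel·d = 95 > 0  ⇒  outside

inside=no margin=-2625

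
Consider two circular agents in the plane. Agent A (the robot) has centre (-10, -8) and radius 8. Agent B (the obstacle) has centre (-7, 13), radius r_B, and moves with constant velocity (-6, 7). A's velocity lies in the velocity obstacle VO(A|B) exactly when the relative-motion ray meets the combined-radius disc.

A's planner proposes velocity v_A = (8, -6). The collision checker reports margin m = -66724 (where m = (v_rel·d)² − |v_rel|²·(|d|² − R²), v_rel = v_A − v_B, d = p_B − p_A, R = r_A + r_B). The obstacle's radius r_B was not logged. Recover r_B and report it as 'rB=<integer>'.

m = -66724
d = (3, 21);  v_rel = (14, -13),  |v_rel|² = 365
v_rel×d = (14)·(21) − (-13)·(3) = 333
since m = R²·365 − 333²:  R² = (110889 + -66724) / 365 = 121
R = √121 = 11  ⇒  r_B = 11 − 8 = 3

rB=3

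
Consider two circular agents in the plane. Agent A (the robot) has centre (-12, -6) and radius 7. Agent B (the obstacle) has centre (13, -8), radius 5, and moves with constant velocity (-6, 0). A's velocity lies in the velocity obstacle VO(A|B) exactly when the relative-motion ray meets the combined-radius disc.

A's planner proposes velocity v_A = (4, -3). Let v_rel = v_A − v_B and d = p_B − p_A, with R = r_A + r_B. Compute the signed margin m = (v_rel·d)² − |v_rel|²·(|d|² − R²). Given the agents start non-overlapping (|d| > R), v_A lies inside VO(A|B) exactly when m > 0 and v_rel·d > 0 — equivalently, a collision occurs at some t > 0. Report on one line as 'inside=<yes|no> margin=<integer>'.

d = (25, -2),  |d|² = 629;  R = 7+5 = 12,  c = 629−12² = 485
v_rel = (10, -3),  |v_rel|² = 109;  v_rel·d = (10)·(25) + (-3)·(-2) = 256
109·t² − 512·t + 485 = 0  ⇒  m = 256² − 109·485 = 12671
m = 12671 > 0,  v_rel·d = 256 > 0  ⇒  inside

inside=yes margin=12671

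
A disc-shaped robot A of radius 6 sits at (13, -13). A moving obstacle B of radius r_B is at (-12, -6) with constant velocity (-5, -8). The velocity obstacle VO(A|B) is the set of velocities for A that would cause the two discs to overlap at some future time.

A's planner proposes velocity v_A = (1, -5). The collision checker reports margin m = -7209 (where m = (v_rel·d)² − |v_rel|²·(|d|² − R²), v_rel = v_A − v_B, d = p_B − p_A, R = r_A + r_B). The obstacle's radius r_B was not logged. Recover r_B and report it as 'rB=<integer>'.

m = -7209
d = (-25, 7);  v_rel = (6, 3),  |v_rel|² = 45
v_rel×d = (6)·(7) − (3)·(-25) = 117
since m = R²·45 − 117²:  R² = (13689 + -7209) / 45 = 144
R = √144 = 12  ⇒  r_B = 12 − 6 = 6

rB=6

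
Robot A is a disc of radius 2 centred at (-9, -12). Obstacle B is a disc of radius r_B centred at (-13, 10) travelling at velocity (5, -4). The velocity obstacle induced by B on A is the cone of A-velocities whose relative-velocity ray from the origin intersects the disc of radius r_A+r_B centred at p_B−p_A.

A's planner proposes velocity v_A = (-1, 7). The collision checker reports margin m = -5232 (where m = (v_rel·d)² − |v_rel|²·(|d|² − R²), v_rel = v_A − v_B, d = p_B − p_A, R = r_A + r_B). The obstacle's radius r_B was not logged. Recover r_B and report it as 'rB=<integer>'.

m = -5232
d = (-4, 22);  v_rel = (-6, 11),  |v_rel|² = 157
v_rel×d = (-6)·(22) − (11)·(-4) = -88
since m = R²·157 − (-88)²:  R² = (7744 + -5232) / 157 = 16
R = √16 = 4  ⇒  r_B = 4 − 2 = 2

rB=2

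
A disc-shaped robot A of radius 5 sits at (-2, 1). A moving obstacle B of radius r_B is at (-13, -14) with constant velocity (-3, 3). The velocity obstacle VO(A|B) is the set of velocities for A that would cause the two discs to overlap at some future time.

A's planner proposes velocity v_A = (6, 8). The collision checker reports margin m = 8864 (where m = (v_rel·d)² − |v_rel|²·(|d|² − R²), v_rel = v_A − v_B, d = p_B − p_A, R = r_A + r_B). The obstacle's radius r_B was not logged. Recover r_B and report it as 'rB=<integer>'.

m = 8864
d = (-11, -15);  v_rel = (9, 5),  |v_rel|² = 106
v_rel×d = (9)·(-15) − (5)·(-11) = -80
since m = R²·106 − (-80)²:  R² = (6400 + 8864) / 106 = 144
R = √144 = 12  ⇒  r_B = 12 − 5 = 7

rB=7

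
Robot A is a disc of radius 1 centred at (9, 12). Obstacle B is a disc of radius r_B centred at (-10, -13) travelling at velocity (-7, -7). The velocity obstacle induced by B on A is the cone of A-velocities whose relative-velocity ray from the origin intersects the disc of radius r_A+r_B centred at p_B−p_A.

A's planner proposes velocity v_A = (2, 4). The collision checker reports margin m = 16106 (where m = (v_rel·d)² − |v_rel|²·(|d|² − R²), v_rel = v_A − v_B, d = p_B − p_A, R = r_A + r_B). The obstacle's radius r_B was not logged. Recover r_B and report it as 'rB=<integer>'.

m = 16106
d = (-19, -25);  v_rel = (9, 11),  |v_rel|² = 202
v_rel×d = (9)·(-25) − (11)·(-19) = -16
since m = R²·202 − (-16)²:  R² = (256 + 16106) / 202 = 81
R = √81 = 9  ⇒  r_B = 9 − 1 = 8

rB=8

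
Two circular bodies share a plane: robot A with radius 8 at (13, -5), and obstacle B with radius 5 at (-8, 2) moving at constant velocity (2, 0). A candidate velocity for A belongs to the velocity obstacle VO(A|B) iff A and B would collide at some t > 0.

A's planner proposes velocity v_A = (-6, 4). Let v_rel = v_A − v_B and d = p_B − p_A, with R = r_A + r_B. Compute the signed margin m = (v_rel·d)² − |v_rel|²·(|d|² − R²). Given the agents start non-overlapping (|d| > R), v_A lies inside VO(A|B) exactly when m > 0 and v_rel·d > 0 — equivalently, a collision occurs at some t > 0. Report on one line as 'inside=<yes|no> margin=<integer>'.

d = (-21, 7),  |d|² = 490;  R = 8+5 = 13,  c = 490−13² = 321
v_rel = (-8, 4),  |v_rel|² = 80;  v_rel·d = (-8)·(-21) + (4)·(7) = 196
80·t² − 392·t + 321 = 0  ⇒  m = 196² − 80·321 = 12736
m = 12736 > 0,  v_rel·d = 196 > 0  ⇒  inside

inside=yes margin=12736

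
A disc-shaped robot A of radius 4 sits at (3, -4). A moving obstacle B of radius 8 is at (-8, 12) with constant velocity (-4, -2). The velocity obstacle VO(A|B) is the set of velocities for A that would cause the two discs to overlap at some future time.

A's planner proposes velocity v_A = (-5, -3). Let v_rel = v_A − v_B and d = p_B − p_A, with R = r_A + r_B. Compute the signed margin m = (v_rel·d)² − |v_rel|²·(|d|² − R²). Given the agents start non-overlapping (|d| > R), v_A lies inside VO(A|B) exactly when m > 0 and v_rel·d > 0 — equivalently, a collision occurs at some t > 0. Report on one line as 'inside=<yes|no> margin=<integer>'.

d = (-11, 16),  |d|² = 377;  R = 4+8 = 12,  c = 377−12² = 233
v_rel = (-1, -1),  |v_rel|² = 2;  v_rel·d = (-1)·(-11) + (-1)·(16) = -5
2·t² + 10·t + 233 = 0  ⇒  m = (-5)² − 2·233 = -441
m = -441 < 0,  v_rel·d = -5 < 0  ⇒  outside

inside=no margin=-441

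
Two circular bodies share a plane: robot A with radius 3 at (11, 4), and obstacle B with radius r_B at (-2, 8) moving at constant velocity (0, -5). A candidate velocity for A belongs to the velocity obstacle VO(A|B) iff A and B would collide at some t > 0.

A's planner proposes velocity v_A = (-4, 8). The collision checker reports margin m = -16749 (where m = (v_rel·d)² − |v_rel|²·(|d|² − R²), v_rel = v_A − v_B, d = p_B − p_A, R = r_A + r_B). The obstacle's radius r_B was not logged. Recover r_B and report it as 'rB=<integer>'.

m = -16749
d = (-13, 4);  v_rel = (-4, 13),  |v_rel|² = 185
v_rel×d = (-4)·(4) − (13)·(-13) = 153
since m = R²·185 − 153²:  R² = (23409 + -16749) / 185 = 36
R = √36 = 6  ⇒  r_B = 6 − 3 = 3

rB=3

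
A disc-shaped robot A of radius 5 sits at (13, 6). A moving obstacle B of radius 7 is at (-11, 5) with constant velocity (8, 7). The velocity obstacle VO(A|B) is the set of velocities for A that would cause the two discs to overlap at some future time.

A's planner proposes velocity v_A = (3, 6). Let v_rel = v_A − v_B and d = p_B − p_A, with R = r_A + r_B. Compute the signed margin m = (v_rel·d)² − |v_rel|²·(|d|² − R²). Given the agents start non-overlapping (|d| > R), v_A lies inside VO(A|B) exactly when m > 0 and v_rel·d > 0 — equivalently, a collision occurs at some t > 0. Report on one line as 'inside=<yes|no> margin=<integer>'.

d = (-24, -1),  |d|² = 577;  R = 5+7 = 12,  c = 577−12² = 433
v_rel = (-5, -1),  |v_rel|² = 26;  v_rel·d = (-5)·(-24) + (-1)·(-1) = 121
26·t² − 242·t + 433 = 0  ⇒  m = 121² − 26·433 = 3383
m = 3383 > 0,  v_rel·d = 121 > 0  ⇒  inside

inside=yes margin=3383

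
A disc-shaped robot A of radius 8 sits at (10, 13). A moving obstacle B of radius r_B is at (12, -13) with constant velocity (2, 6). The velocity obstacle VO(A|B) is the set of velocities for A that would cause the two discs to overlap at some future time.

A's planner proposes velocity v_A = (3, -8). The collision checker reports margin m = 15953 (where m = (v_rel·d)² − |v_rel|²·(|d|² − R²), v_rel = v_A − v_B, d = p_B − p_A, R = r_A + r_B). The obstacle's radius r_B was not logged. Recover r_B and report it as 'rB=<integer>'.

m = 15953
d = (2, -26);  v_rel = (1, -14),  |v_rel|² = 197
v_rel×d = (1)·(-26) − (-14)·(2) = 2
since m = R²·197 − 2²:  R² = (4 + 15953) / 197 = 81
R = √81 = 9  ⇒  r_B = 9 − 8 = 1

rB=1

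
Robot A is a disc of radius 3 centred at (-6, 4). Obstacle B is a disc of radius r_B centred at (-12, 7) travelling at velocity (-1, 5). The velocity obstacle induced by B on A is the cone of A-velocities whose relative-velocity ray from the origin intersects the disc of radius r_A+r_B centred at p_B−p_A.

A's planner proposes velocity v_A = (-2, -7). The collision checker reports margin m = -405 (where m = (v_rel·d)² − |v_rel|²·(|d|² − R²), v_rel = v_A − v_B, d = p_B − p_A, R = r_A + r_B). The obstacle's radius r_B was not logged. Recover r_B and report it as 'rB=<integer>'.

m = -405
d = (-6, 3);  v_rel = (-1, -12),  |v_rel|² = 145
v_rel×d = (-1)·(3) − (-12)·(-6) = -75
since m = R²·145 − (-75)²:  R² = (5625 + -405) / 145 = 36
R = √36 = 6  ⇒  r_B = 6 − 3 = 3

rB=3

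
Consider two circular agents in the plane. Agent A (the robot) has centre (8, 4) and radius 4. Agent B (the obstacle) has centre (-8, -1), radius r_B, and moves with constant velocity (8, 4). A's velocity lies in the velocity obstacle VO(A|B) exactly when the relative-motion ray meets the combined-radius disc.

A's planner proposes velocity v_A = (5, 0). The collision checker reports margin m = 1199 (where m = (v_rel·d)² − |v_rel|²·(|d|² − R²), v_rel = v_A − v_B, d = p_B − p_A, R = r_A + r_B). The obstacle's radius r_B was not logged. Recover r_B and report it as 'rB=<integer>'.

m = 1199
d = (-16, -5);  v_rel = (-3, -4),  |v_rel|² = 25
v_rel×d = (-3)·(-5) − (-4)·(-16) = -49
since m = R²·25 − (-49)²:  R² = (2401 + 1199) / 25 = 144
R = √144 = 12  ⇒  r_B = 12 − 4 = 8

rB=8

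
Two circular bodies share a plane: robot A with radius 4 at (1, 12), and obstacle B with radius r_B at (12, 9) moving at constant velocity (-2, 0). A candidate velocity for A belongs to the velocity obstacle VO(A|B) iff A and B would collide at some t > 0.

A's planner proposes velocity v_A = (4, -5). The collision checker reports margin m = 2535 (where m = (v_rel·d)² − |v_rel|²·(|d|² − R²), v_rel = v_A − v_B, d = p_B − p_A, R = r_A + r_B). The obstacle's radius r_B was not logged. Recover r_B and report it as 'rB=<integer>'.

m = 2535
d = (11, -3);  v_rel = (6, -5),  |v_rel|² = 61
v_rel×d = (6)·(-3) − (-5)·(11) = 37
since m = R²·61 − 37²:  R² = (1369 + 2535) / 61 = 64
R = √64 = 8  ⇒  r_B = 8 − 4 = 4

rB=4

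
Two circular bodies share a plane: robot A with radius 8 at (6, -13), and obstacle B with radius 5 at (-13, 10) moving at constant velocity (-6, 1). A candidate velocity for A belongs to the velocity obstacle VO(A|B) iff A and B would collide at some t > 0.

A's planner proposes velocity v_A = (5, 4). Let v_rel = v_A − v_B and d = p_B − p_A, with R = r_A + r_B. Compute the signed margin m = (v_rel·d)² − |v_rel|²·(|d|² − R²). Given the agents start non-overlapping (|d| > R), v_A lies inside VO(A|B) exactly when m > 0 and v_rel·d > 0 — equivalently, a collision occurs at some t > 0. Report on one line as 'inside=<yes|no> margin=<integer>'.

d = (-19, 23),  |d|² = 890;  R = 8+5 = 13,  c = 890−13² = 721
v_rel = (11, 3),  |v_rel|² = 130;  v_rel·d = (11)·(-19) + (3)·(23) = -140
130·t² + 280·t + 721 = 0  ⇒  m = (-140)² − 130·721 = -74130
m = -74130 < 0,  v_rel·d = -140 < 0  ⇒  outside

inside=no margin=-74130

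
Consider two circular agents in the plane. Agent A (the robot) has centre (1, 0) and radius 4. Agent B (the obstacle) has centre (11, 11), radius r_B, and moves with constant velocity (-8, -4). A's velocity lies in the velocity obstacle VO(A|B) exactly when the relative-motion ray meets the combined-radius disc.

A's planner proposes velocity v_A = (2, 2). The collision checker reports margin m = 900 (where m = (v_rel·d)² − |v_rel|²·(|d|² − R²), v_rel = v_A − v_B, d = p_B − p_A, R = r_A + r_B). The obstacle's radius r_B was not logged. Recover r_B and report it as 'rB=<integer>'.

m = 900
d = (10, 11);  v_rel = (10, 6),  |v_rel|² = 136
v_rel×d = (10)·(11) − (6)·(10) = 50
since m = R²·136 − 50²:  R² = (2500 + 900) / 136 = 25
R = √25 = 5  ⇒  r_B = 5 − 4 = 1

rB=1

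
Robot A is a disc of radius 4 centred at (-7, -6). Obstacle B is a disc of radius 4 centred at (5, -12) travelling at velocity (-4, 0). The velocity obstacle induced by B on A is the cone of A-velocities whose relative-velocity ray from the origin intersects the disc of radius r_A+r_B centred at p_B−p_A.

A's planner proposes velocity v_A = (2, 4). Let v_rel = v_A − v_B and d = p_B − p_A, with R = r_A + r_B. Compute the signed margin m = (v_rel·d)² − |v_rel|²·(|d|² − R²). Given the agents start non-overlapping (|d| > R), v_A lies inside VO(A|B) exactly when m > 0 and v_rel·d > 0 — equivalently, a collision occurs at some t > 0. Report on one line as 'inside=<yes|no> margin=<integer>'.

d = (12, -6),  |d|² = 180;  R = 4+4 = 8,  c = 180−8² = 116
v_rel = (6, 4),  |v_rel|² = 52;  v_rel·d = (6)·(12) + (4)·(-6) = 48
52·t² − 96·t + 116 = 0  ⇒  m = 48² − 52·116 = -3728
m = -3728 < 0,  v_rel·d = 48 > 0  ⇒  outside

inside=no margin=-3728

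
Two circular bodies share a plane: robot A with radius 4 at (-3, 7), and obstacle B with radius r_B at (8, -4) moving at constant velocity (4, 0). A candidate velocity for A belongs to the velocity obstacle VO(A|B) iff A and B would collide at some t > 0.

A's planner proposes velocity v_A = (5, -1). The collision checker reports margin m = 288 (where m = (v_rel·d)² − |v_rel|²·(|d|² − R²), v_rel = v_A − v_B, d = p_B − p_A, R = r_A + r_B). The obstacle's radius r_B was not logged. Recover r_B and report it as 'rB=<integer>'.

m = 288
d = (11, -11);  v_rel = (1, -1),  |v_rel|² = 2
v_rel×d = (1)·(-11) − (-1)·(11) = 0
since m = R²·2 − 0²:  R² = (0 + 288) / 2 = 144
R = √144 = 12  ⇒  r_B = 12 − 4 = 8

rB=8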